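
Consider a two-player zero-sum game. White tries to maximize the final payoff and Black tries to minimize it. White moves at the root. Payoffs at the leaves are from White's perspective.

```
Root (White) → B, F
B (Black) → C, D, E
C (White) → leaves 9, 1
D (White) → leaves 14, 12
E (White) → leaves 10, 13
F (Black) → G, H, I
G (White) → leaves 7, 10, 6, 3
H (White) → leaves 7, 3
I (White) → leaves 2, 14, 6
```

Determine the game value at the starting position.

9

C (White): max(9, 1) = 9
D (White): max(14, 12) = 14
E (White): max(10, 13) = 13
B (Black): min(9, 14, 13) = 9
G (White): max(7, 10, 6, 3) = 10
H (White): max(7, 3) = 7
I (White): max(2, 14, 6) = 14
F (Black): min(10, 7, 14) = 7
Root (White): max(9, 7) = 9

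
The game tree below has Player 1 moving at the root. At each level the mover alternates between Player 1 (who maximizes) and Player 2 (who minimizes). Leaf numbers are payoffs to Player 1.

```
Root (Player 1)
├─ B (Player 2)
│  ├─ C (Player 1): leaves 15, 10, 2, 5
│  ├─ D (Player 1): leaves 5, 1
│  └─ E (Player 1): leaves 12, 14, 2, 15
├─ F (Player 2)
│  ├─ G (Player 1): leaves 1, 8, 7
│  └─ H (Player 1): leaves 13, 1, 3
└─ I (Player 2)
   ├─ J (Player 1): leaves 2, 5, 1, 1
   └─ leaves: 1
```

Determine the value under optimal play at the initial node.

C (Player 1): max(15, 10, 2, 5) = 15
D (Player 1): max(5, 1) = 5
E (Player 1): max(12, 14, 2, 15) = 15
B (Player 2): min(15, 5, 15) = 5
G (Player 1): max(1, 8, 7) = 8
H (Player 1): max(13, 1, 3) = 13
F (Player 2): min(8, 13) = 8
J (Player 1): max(2, 5, 1, 1) = 5
I (Player 2): min(5, 1) = 1
Root (Player 1): max(5, 8, 1) = 8

8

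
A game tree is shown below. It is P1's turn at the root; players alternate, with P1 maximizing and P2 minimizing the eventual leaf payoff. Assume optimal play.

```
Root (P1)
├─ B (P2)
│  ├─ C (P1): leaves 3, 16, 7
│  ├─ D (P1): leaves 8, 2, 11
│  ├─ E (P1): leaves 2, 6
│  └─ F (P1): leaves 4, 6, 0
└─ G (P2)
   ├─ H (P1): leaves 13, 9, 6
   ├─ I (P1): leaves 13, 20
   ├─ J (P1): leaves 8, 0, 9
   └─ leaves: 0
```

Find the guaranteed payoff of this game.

6

C (P1): max(3, 16, 7) = 16
D (P1): max(8, 2, 11) = 11
E (P1): max(2, 6) = 6
F (P1): max(4, 6, 0) = 6
B (P2): min(16, 11, 6, 6) = 6
H (P1): max(13, 9, 6) = 13
I (P1): max(13, 20) = 20
J (P1): max(8, 0, 9) = 9
G (P2): min(13, 20, 9, 0) = 0
Root (P1): max(6, 0) = 6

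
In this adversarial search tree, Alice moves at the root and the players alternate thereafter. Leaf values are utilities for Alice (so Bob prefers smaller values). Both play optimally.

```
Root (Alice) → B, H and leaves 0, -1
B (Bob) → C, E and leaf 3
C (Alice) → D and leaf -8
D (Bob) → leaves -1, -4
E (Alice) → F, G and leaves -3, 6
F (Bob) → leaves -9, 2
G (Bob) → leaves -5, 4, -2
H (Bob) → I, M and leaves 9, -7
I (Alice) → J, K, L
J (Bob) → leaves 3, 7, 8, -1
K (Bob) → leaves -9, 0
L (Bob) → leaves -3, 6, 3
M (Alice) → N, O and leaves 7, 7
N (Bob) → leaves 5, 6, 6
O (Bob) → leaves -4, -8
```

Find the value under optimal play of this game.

0

D (Bob): min(-1, -4) = -4
C (Alice): max(-4, -8) = -4
F (Bob): min(-9, 2) = -9
G (Bob): min(-5, 4, -2) = -5
E (Alice): max(-9, -5, -3, 6) = 6
B (Bob): min(-4, 6, 3) = -4
J (Bob): min(3, 7, 8, -1) = -1
K (Bob): min(-9, 0) = -9
L (Bob): min(-3, 6, 3) = -3
I (Alice): max(-1, -9, -3) = -1
N (Bob): min(5, 6, 6) = 5
O (Bob): min(-4, -8) = -8
M (Alice): max(5, -8, 7, 7) = 7
H (Bob): min(-1, 7, 9, -7) = -7
Root (Alice): max(-4, -7, 0, -1) = 0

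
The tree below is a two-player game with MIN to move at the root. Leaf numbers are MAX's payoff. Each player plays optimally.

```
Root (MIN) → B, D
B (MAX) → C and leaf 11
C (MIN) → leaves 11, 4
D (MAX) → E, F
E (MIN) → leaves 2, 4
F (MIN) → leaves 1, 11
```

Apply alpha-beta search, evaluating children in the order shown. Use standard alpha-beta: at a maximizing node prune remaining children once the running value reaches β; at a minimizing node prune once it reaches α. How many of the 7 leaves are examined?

C [α=-∞,β=+∞]: v=4
B [α=-∞,β=+∞]: v=11
E [α=-∞,β=11]: v=2
F [α=2,β=11]: v=1 after child 1 ≤ α → α-cutoff, skip 1
D [α=-∞,β=11]: v=2
Root [α=-∞,β=+∞]: v=2
Leaves evaluated: 6 of 7.

6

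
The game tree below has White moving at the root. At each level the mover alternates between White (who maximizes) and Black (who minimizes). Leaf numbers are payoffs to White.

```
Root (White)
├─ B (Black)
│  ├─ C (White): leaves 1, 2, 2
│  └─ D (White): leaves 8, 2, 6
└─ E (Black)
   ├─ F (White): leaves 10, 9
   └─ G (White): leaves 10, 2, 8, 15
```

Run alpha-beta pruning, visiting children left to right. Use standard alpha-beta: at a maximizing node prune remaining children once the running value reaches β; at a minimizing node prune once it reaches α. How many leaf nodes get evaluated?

7

C [α=-∞,β=+∞]: v=2
D [α=-∞,β=2]: v=8 after child 1 ≥ β → β-cutoff, skip 2
B [α=-∞,β=+∞]: v=2
F [α=2,β=+∞]: v=10
G [α=2,β=10]: v=10 after child 1 ≥ β → β-cutoff, skip 3
E [α=2,β=+∞]: v=10
Root [α=-∞,β=+∞]: v=10
Leaves evaluated: 7 of 12.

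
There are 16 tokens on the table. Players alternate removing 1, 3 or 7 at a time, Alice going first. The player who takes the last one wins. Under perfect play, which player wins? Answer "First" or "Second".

Compute winning (W) and losing (L) positions by backward induction:
i:   0  1  2  3  4  5  6  7  8  9 10 11 12 13 14 15 16
     L  W  L  W  L  W  L  W  L  W  L  W  L  W  L  W  L
Position 16 is L, so the second player wins.

Second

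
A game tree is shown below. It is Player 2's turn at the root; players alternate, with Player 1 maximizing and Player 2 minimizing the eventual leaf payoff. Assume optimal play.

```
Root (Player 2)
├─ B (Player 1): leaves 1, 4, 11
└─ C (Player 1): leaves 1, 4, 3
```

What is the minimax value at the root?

B (Player 1): max(1, 4, 11) = 11
C (Player 1): max(1, 4, 3) = 4
Root (Player 2): min(11, 4) = 4

4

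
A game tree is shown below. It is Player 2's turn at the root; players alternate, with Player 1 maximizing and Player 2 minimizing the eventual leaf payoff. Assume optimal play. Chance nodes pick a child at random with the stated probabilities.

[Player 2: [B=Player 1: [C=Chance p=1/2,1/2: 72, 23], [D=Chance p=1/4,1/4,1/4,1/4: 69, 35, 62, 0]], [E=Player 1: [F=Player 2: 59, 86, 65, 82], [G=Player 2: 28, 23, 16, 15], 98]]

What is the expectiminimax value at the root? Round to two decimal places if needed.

C (Chance): 1/2·72 + 1/2·23 = 47.5
D (Chance): 1/4·69 + 1/4·35 + 1/4·62 + 1/4·0 = 41.5
B (Player 1): max(47.5, 41.5) = 47.5
F (Player 2): min(59, 86, 65, 82) = 59
G (Player 2): min(28, 23, 16, 15) = 15
E (Player 1): max(59, 15, 98) = 98
Root (Player 2): min(47.5, 98) = 47.5

47.5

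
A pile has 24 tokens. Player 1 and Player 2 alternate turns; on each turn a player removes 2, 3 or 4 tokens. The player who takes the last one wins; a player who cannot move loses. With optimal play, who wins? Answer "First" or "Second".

Second

i:   0  1  2  3  4  5  6  7  8  9 10 11 12 13 14 15 16 17 18 19 20 21 22 23 24
     L  L  W  W  W  W  L  L  W  W  W  W  L  L  W  W  W  W  L  L  W  W  W  W  L
Position 24 is L, so the second player wins.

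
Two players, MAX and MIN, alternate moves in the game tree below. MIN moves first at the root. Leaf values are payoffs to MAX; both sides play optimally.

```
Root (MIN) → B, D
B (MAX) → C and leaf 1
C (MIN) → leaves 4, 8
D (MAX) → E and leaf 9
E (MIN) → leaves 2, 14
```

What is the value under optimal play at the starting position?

C (MIN): min(4, 8) = 4
B (MAX): max(4, 1) = 4
E (MIN): min(2, 14) = 2
D (MAX): max(2, 9) = 9
Root (MIN): min(4, 9) = 4

4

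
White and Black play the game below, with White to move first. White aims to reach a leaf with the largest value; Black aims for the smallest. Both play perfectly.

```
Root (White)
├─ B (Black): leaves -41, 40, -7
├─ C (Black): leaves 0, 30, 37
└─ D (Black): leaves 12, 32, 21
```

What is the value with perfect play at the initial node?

12

B (Black): min(-41, 40, -7) = -41
C (Black): min(0, 30, 37) = 0
D (Black): min(12, 32, 21) = 12
Root (White): max(-41, 0, 12) = 12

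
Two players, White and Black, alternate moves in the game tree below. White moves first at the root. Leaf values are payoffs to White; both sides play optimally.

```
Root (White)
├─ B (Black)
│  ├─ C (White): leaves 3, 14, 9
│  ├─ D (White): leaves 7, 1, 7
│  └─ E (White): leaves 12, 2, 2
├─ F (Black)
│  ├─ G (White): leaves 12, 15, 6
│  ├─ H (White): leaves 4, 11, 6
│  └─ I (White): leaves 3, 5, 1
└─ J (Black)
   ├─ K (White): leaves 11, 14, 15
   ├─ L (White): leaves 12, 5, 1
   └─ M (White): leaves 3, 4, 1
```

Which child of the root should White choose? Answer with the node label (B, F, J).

C (White): max(3, 14, 9) = 14
D (White): max(7, 1, 7) = 7
E (White): max(12, 2, 2) = 12
B (Black): min(14, 7, 12) = 7
G (White): max(12, 15, 6) = 15
H (White): max(4, 11, 6) = 11
I (White): max(3, 5, 1) = 5
F (Black): min(15, 11, 5) = 5
K (White): max(11, 14, 15) = 15
L (White): max(12, 5, 1) = 12
M (White): max(3, 4, 1) = 4
J (Black): min(15, 12, 4) = 4
Root (White): max(7, 5, 4) = 7
White picks the child with the highest value: B (value 7).

B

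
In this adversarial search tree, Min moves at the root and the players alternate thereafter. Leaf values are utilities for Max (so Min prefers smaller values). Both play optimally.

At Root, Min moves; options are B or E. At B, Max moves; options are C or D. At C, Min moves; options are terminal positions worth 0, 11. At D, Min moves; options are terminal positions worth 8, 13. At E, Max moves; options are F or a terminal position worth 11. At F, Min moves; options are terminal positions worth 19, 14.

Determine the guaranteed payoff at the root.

8

C (Min): min(0, 11) = 0
D (Min): min(8, 13) = 8
B (Max): max(0, 8) = 8
F (Min): min(19, 14) = 14
E (Max): max(14, 11) = 14
Root (Min): min(8, 14) = 8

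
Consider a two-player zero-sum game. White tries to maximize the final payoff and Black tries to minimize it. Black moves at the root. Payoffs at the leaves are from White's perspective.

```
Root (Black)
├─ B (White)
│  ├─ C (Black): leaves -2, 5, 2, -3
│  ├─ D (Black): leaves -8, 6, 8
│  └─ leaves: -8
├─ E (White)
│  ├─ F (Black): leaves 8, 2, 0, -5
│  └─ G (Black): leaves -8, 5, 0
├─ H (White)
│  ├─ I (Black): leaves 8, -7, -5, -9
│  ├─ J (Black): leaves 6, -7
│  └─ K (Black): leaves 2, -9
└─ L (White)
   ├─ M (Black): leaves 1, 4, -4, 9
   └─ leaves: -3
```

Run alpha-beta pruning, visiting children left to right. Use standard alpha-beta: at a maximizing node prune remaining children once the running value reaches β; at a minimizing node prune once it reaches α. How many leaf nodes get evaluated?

C [α=-∞,β=+∞]: v=-3
D [α=-3,β=+∞]: v=-8 after child 1 ≤ α → α-cutoff, skip 2
B [α=-∞,β=+∞]: v=-3
F [α=-∞,β=-3]: v=-5
G [α=-5,β=-3]: v=-8 after child 1 ≤ α → α-cutoff, skip 2
E [α=-∞,β=-3]: v=-5
I [α=-∞,β=-5]: v=-9
J [α=-9,β=-5]: v=-7
K [α=-7,β=-5]: v=-9
H [α=-∞,β=-5]: v=-7
M [α=-∞,β=-7]: v=-4
L [α=-∞,β=-7]: v=-4 after child 1 ≥ β → β-cutoff, skip 1
Root [α=-∞,β=+∞]: v=-7
Leaves evaluated: 23 of 28.

23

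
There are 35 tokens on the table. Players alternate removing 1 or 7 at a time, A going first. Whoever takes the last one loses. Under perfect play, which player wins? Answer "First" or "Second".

Second

W/L table (W = player to move can force a win):
i:   0  1  2  3  4  5  6  7  8  9 10 11 12 13 14 15 16 17 18 19 20 21 22 23 24 25 26 27 28 29 30 31 32 33 34 35
     W  L  W  L  W  L  W  L  W  L  W  L  W  L  W  L  W  L  W  L  W  L  W  L  W  L  W  L  W  L  W  L  W  L  W  L
Position 35 is L, so the second player wins.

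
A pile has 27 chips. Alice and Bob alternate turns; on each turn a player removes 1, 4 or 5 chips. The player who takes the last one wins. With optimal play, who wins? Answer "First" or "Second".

First

i:   0  1  2  3  4  5  6  7  8  9 10 11 12 13 14 15 16 17 18 19 20 21 22 23 24 25 26 27
     L  W  L  W  W  W  W  W  L  W  L  W  W  W  W  W  L  W  L  W  W  W  W  W  L  W  L  W
Position 27 is W, so the first player wins.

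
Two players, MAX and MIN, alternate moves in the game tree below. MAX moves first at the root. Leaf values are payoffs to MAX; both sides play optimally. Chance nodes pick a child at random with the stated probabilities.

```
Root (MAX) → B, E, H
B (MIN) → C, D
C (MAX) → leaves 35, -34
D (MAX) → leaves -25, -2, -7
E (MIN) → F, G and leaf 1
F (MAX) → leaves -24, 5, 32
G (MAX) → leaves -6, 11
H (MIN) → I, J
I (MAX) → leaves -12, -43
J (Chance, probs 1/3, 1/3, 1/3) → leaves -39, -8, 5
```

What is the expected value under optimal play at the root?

1

C (MAX): max(35, -34) = 35
D (MAX): max(-25, -2, -7) = -2
B (MIN): min(35, -2) = -2
F (MAX): max(-24, 5, 32) = 32
G (MAX): max(-6, 11) = 11
E (MIN): min(32, 11, 1) = 1
I (MAX): max(-12, -43) = -12
J (Chance): 1/3·-39 + 1/3·-8 + 1/3·5 = -14
H (MIN): min(-12, -14) = -14
Root (MAX): max(-2, 1, -14) = 1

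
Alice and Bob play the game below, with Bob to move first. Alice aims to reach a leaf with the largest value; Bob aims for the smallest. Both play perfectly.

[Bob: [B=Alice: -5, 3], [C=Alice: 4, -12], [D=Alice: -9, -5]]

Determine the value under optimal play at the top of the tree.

-5

B (Alice): max(-5, 3) = 3
C (Alice): max(4, -12) = 4
D (Alice): max(-9, -5) = -5
Root (Bob): min(3, 4, -5) = -5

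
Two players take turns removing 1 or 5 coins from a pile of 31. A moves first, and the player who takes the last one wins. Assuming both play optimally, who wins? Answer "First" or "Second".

First

Positions where the player to move wins (W) vs loses (L):
i:   0  1  2  3  4  5  6  7  8  9 10 11 12 13 14 15 16 17 18 19 20 21 22 23 24 25 26 27 28 29 30 31
     L  W  L  W  L  W  L  W  L  W  L  W  L  W  L  W  L  W  L  W  L  W  L  W  L  W  L  W  L  W  L  W
Position 31 is W, so the first player wins.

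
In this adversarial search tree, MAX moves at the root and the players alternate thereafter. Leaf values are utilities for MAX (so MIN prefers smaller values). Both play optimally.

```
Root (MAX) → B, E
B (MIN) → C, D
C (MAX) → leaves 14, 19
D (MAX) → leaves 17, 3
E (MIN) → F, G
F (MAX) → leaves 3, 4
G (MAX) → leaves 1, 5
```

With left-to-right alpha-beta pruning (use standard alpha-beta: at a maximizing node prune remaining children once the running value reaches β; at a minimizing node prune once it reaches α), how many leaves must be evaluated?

C [α=-∞,β=+∞]: v=19
D [α=-∞,β=19]: v=17
B [α=-∞,β=+∞]: v=17
F [α=17,β=+∞]: v=4
E [α=17,β=+∞]: v=4 after child 1 ≤ α → α-cutoff, skip 1
Root [α=-∞,β=+∞]: v=17
Leaves evaluated: 6 of 8.

6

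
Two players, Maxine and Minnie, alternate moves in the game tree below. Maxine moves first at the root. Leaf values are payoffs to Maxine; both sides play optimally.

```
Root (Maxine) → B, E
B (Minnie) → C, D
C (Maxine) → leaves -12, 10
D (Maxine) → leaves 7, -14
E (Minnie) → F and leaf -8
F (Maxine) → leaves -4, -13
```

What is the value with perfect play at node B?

C: max(-12, 10) = 10
D: max(7, -14) = 7
B: min(10, 7) = 7

7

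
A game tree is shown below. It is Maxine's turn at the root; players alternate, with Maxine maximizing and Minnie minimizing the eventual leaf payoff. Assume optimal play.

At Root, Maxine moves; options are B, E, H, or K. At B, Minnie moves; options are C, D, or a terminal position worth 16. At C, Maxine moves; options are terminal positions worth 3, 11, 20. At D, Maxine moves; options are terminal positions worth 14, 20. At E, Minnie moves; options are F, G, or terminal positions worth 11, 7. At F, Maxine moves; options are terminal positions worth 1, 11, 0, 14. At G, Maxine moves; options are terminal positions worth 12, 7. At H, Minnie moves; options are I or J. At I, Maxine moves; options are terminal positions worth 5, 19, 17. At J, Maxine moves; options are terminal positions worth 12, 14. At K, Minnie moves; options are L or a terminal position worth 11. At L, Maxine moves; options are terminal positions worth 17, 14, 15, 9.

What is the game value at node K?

L: max(17, 14, 15, 9) = 17
K: min(17, 11) = 11

11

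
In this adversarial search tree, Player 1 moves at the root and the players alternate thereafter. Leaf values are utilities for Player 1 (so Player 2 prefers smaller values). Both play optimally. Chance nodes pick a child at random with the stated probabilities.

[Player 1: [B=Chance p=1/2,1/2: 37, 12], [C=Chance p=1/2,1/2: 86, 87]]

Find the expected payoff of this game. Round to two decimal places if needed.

86.5

B (Chance): 1/2·37 + 1/2·12 = 24.5
C (Chance): 1/2·86 + 1/2·87 = 86.5
Root (Player 1): max(24.5, 86.5) = 86.5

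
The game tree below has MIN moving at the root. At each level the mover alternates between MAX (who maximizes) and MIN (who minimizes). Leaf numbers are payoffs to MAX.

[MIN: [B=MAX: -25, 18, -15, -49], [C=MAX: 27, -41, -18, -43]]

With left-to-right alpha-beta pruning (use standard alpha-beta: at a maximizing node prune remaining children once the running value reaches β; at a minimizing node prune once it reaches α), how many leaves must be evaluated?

B [α=-∞,β=+∞]: v=18
C [α=-∞,β=18]: v=27 after child 1 ≥ β → β-cutoff, skip 3
Root [α=-∞,β=+∞]: v=18
Leaves evaluated: 5 of 8.

5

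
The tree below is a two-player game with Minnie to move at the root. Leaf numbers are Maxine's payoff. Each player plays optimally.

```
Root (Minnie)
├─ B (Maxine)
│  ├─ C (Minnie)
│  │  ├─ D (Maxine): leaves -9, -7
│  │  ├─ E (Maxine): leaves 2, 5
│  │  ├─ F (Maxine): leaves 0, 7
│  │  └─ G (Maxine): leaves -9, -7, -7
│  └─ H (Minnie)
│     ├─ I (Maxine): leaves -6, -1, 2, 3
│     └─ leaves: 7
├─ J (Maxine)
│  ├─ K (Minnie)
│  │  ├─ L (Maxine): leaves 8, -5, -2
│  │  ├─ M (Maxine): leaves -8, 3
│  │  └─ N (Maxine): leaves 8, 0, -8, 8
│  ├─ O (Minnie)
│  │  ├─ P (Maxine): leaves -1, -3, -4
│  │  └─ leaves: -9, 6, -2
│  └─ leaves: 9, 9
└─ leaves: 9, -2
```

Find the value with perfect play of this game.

D (Maxine): max(-9, -7) = -7
E (Maxine): max(2, 5) = 5
F (Maxine): max(0, 7) = 7
G (Maxine): max(-9, -7, -7) = -7
C (Minnie): min(-7, 5, 7, -7) = -7
I (Maxine): max(-6, -1, 2, 3) = 3
H (Minnie): min(3, 7) = 3
B (Maxine): max(-7, 3) = 3
L (Maxine): max(8, -5, -2) = 8
M (Maxine): max(-8, 3) = 3
N (Maxine): max(8, 0, -8, 8) = 8
K (Minnie): min(8, 3, 8) = 3
P (Maxine): max(-1, -3, -4) = -1
O (Minnie): min(-1, -9, 6, -2) = -9
J (Maxine): max(3, -9, 9, 9) = 9
Root (Minnie): min(3, 9, 9, -2) = -2

-2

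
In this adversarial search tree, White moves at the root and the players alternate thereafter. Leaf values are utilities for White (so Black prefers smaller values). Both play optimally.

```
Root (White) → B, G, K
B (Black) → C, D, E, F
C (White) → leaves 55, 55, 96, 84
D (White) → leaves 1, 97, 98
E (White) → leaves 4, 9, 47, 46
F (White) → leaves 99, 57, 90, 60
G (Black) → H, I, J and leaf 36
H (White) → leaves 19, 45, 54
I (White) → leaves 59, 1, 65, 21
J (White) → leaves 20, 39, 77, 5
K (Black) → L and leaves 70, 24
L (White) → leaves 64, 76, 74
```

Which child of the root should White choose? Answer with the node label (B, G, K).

B

C (White): max(55, 55, 96, 84) = 96
D (White): max(1, 97, 98) = 98
E (White): max(4, 9, 47, 46) = 47
F (White): max(99, 57, 90, 60) = 99
B (Black): min(96, 98, 47, 99) = 47
H (White): max(19, 45, 54) = 54
I (White): max(59, 1, 65, 21) = 65
J (White): max(20, 39, 77, 5) = 77
G (Black): min(54, 65, 77, 36) = 36
L (White): max(64, 76, 74) = 76
K (Black): min(76, 70, 24) = 24
Root (White): max(47, 36, 24) = 47
White picks the child with the highest value: B (value 47).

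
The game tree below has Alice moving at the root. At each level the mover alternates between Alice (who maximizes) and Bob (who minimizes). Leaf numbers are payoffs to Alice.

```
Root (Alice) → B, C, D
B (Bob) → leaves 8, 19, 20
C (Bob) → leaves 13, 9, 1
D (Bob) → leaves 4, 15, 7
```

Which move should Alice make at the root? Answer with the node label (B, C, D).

B (Bob): min(8, 19, 20) = 8
C (Bob): min(13, 9, 1) = 1
D (Bob): min(4, 15, 7) = 4
Root (Alice): max(8, 1, 4) = 8
Alice picks the child with the highest value: B (value 8).

B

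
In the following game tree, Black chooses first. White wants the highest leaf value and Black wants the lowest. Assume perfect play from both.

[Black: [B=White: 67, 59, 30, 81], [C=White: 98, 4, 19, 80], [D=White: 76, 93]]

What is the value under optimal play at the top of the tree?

81

B (White): max(67, 59, 30, 81) = 81
C (White): max(98, 4, 19, 80) = 98
D (White): max(76, 93) = 93
Root (Black): min(81, 98, 93) = 81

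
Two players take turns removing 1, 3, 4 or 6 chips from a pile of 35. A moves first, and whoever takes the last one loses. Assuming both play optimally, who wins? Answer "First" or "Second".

First

W/L table (W = player to move can force a win):
i:   0  1  2  3  4  5  6  7  8  9 10 11 12 13 14 15 16 17 18 19 20 21 22 23 24 25 26 27 28 29 30 31 32 33 34 35
     W  L  W  L  W  W  W  W  L  W  L  W  W  W  W  L  W  L  W  W  W  W  L  W  L  W  W  W  W  L  W  L  W  W  W  W
Position 35 is W, so the first player wins.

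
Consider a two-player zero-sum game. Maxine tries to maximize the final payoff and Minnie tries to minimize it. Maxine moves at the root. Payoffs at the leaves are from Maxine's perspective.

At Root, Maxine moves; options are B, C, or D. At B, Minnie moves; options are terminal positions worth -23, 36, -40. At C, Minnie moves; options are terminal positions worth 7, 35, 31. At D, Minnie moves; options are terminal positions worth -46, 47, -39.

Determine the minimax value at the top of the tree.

B (Minnie): min(-23, 36, -40) = -40
C (Minnie): min(7, 35, 31) = 7
D (Minnie): min(-46, 47, -39) = -46
Root (Maxine): max(-40, 7, -46) = 7

7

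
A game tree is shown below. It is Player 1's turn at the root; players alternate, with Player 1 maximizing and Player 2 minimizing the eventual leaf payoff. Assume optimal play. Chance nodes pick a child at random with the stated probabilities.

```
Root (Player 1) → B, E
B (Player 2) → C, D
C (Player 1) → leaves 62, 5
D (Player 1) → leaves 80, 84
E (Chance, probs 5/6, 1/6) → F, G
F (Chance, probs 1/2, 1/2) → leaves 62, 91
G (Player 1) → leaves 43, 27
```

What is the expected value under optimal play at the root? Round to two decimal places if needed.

70.92

C (Player 1): max(62, 5) = 62
D (Player 1): max(80, 84) = 84
B (Player 2): min(62, 84) = 62
F (Chance): 1/2·62 + 1/2·91 = 76.5
G (Player 1): max(43, 27) = 43
E (Chance): 5/6·76.5 + 1/6·43 = 70.92
Root (Player 1): max(62, 70.92) = 70.92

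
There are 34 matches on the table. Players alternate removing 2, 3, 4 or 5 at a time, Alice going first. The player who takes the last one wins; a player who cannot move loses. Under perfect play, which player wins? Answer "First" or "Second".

Compute winning (W) and losing (L) positions by backward induction:
i:   0  1  2  3  4  5  6  7  8  9 10 11 12 13 14 15 16 17 18 19 20 21 22 23 24 25 26 27 28 29 30 31 32 33 34
     L  L  W  W  W  W  W  L  L  W  W  W  W  W  L  L  W  W  W  W  W  L  L  W  W  W  W  W  L  L  W  W  W  W  W
Position 34 is W, so the first player wins.

First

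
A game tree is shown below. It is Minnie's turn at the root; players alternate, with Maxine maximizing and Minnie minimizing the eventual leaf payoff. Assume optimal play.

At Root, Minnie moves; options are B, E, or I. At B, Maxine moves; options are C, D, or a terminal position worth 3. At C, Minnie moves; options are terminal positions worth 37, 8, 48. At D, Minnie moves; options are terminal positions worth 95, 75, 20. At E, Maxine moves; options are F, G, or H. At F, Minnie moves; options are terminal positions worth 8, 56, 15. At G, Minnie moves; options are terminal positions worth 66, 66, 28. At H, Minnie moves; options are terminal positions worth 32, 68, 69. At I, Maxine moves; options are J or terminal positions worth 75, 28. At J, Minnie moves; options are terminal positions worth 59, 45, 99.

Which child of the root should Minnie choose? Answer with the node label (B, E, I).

B

C (Minnie): min(37, 8, 48) = 8
D (Minnie): min(95, 75, 20) = 20
B (Maxine): max(8, 20, 3) = 20
F (Minnie): min(8, 56, 15) = 8
G (Minnie): min(66, 66, 28) = 28
H (Minnie): min(32, 68, 69) = 32
E (Maxine): max(8, 28, 32) = 32
J (Minnie): min(59, 45, 99) = 45
I (Maxine): max(45, 75, 28) = 75
Root (Minnie): min(20, 32, 75) = 20
Minnie picks the child with the lowest value: B (value 20).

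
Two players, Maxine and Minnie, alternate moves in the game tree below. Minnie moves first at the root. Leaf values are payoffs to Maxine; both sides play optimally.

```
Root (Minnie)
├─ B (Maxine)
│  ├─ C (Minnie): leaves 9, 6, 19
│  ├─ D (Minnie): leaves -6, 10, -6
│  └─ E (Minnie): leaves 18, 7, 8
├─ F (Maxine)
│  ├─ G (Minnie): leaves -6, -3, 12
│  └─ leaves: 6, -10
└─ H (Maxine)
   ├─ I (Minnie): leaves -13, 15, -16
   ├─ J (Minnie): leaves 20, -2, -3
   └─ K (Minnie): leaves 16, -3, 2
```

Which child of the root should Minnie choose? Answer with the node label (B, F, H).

C (Minnie): min(9, 6, 19) = 6
D (Minnie): min(-6, 10, -6) = -6
E (Minnie): min(18, 7, 8) = 7
B (Maxine): max(6, -6, 7) = 7
G (Minnie): min(-6, -3, 12) = -6
F (Maxine): max(-6, 6, -10) = 6
I (Minnie): min(-13, 15, -16) = -16
J (Minnie): min(20, -2, -3) = -3
K (Minnie): min(16, -3, 2) = -3
H (Maxine): max(-16, -3, -3) = -3
Root (Minnie): min(7, 6, -3) = -3
Minnie picks the child with the lowest value: H (value -3).

H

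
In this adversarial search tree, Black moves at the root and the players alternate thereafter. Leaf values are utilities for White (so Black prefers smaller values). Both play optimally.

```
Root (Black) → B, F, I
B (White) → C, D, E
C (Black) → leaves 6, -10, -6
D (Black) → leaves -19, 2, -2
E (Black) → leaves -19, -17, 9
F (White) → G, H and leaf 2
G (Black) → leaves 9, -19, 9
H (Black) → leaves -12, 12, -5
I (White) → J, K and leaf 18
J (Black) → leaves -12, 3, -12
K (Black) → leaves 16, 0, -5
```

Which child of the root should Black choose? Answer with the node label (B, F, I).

B

C (Black): min(6, -10, -6) = -10
D (Black): min(-19, 2, -2) = -19
E (Black): min(-19, -17, 9) = -19
B (White): max(-10, -19, -19) = -10
G (Black): min(9, -19, 9) = -19
H (Black): min(-12, 12, -5) = -12
F (White): max(-19, -12, 2) = 2
J (Black): min(-12, 3, -12) = -12
K (Black): min(16, 0, -5) = -5
I (White): max(-12, -5, 18) = 18
Root (Black): min(-10, 2, 18) = -10
Black picks the child with the lowest value: B (value -10).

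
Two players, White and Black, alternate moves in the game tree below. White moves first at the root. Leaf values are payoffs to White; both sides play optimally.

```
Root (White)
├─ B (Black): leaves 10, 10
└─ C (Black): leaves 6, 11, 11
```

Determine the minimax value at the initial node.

B (Black): min(10, 10) = 10
C (Black): min(6, 11, 11) = 6
Root (White): max(10, 6) = 10

10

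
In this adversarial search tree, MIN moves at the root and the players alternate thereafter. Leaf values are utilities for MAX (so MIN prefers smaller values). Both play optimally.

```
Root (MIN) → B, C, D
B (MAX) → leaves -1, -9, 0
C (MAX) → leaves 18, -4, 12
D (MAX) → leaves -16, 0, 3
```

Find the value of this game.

0

B (MAX): max(-1, -9, 0) = 0
C (MAX): max(18, -4, 12) = 18
D (MAX): max(-16, 0, 3) = 3
Root (MIN): min(0, 18, 3) = 0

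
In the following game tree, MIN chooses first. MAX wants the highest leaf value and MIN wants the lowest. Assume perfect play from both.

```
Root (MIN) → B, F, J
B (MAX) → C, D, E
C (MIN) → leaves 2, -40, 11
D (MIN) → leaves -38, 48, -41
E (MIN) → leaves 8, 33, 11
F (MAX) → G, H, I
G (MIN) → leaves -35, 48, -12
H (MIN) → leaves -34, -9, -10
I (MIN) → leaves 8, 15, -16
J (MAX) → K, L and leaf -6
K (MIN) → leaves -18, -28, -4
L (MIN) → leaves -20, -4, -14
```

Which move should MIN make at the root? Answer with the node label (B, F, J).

F

C (MIN): min(2, -40, 11) = -40
D (MIN): min(-38, 48, -41) = -41
E (MIN): min(8, 33, 11) = 8
B (MAX): max(-40, -41, 8) = 8
G (MIN): min(-35, 48, -12) = -35
H (MIN): min(-34, -9, -10) = -34
I (MIN): min(8, 15, -16) = -16
F (MAX): max(-35, -34, -16) = -16
K (MIN): min(-18, -28, -4) = -28
L (MIN): min(-20, -4, -14) = -20
J (MAX): max(-28, -20, -6) = -6
Root (MIN): min(8, -16, -6) = -16
MIN picks the child with the lowest value: F (value -16).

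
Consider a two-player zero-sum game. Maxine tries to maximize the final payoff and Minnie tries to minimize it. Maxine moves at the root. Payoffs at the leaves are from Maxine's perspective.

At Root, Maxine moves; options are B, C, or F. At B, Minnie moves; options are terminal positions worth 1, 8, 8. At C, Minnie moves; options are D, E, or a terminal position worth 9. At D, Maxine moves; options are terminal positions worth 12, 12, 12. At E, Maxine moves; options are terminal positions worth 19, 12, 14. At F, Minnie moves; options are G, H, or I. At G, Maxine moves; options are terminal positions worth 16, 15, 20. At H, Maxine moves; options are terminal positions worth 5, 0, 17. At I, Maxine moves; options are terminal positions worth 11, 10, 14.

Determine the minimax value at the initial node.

14

B (Minnie): min(1, 8, 8) = 1
D (Maxine): max(12, 12, 12) = 12
E (Maxine): max(19, 12, 14) = 19
C (Minnie): min(12, 19, 9) = 9
G (Maxine): max(16, 15, 20) = 20
H (Maxine): max(5, 0, 17) = 17
I (Maxine): max(11, 10, 14) = 14
F (Minnie): min(20, 17, 14) = 14
Root (Maxine): max(1, 9, 14) = 14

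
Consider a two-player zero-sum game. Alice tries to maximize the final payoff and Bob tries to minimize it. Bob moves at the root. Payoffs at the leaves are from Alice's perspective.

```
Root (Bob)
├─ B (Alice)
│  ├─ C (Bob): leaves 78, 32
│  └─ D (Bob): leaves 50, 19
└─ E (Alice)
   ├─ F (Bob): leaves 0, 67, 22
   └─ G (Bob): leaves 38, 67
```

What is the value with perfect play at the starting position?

C (Bob): min(78, 32) = 32
D (Bob): min(50, 19) = 19
B (Alice): max(32, 19) = 32
F (Bob): min(0, 67, 22) = 0
G (Bob): min(38, 67) = 38
E (Alice): max(0, 38) = 38
Root (Bob): min(32, 38) = 32

32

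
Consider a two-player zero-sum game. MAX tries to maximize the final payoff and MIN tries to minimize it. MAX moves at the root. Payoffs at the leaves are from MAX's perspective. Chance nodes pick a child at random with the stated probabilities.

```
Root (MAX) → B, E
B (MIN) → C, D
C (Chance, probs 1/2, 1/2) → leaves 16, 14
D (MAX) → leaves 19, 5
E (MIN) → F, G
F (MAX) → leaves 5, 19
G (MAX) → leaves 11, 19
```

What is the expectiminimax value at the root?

19

C (Chance): 1/2·16 + 1/2·14 = 15
D (MAX): max(19, 5) = 19
B (MIN): min(15, 19) = 15
F (MAX): max(5, 19) = 19
G (MAX): max(11, 19) = 19
E (MIN): min(19, 19) = 19
Root (MAX): max(15, 19) = 19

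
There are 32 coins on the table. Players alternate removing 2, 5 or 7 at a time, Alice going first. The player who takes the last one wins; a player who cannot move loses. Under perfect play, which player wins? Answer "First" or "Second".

i:   0  1  2  3  4  5  6  7  8  9 10 11 12 13 14 15 16 17 18 19 20 21 22 23 24 25 26 27 28 29 30 31 32
     L  L  W  W  L  W  W  W  W  W  L  W  W  L  L  W  W  W  W  W  W  W  L  L  W  W  L  W  W  W  W  W  L
Position 32 is L, so the second player wins.

Second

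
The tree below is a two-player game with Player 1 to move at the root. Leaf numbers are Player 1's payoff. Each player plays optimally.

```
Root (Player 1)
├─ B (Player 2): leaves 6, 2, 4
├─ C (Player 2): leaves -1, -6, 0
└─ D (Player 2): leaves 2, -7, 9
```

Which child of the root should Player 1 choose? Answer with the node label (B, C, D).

B

B (Player 2): min(6, 2, 4) = 2
C (Player 2): min(-1, -6, 0) = -6
D (Player 2): min(2, -7, 9) = -7
Root (Player 1): max(2, -6, -7) = 2
Player 1 picks the child with the highest value: B (value 2).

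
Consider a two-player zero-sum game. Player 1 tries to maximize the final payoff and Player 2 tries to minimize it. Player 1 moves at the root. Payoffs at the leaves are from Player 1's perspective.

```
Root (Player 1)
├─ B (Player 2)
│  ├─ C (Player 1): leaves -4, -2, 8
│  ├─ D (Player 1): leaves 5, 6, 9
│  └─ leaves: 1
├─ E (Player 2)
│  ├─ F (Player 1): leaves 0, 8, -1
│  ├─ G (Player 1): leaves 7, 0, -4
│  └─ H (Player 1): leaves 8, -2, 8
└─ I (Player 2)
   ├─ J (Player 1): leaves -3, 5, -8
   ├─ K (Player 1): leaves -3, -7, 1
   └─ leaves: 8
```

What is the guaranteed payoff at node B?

1

C: max(-4, -2, 8) = 8
D: max(5, 6, 9) = 9
B: min(8, 9, 1) = 1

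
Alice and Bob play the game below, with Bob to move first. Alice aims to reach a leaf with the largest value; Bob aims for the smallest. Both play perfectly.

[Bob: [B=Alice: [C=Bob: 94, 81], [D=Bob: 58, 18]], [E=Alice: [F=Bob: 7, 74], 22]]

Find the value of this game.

C (Bob): min(94, 81) = 81
D (Bob): min(58, 18) = 18
B (Alice): max(81, 18) = 81
F (Bob): min(7, 74) = 7
E (Alice): max(7, 22) = 22
Root (Bob): min(81, 22) = 22

22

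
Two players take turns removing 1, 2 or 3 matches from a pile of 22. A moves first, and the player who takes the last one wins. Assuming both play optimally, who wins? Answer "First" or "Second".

W/L table (W = player to move can force a win):
i:   0  1  2  3  4  5  6  7  8  9 10 11 12 13 14 15 16 17 18 19 20 21 22
     L  W  W  W  L  W  W  W  L  W  W  W  L  W  W  W  L  W  W  W  L  W  W
Position 22 is W, so the first player wins.

First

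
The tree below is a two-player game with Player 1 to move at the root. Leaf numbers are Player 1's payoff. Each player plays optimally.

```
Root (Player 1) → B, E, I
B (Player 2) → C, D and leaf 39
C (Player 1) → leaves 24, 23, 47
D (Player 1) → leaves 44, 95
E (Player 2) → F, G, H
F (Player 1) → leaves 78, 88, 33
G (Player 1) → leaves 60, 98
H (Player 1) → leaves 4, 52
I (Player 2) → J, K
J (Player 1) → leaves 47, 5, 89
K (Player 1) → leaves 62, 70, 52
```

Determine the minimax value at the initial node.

70

C (Player 1): max(24, 23, 47) = 47
D (Player 1): max(44, 95) = 95
B (Player 2): min(47, 95, 39) = 39
F (Player 1): max(78, 88, 33) = 88
G (Player 1): max(60, 98) = 98
H (Player 1): max(4, 52) = 52
E (Player 2): min(88, 98, 52) = 52
J (Player 1): max(47, 5, 89) = 89
K (Player 1): max(62, 70, 52) = 70
I (Player 2): min(89, 70) = 70
Root (Player 1): max(39, 52, 70) = 70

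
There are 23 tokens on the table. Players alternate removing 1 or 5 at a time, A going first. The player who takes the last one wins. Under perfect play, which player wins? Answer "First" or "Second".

i:   0  1  2  3  4  5  6  7  8  9 10 11 12 13 14 15 16 17 18 19 20 21 22 23
     L  W  L  W  L  W  L  W  L  W  L  W  L  W  L  W  L  W  L  W  L  W  L  W
Position 23 is W, so the first player wins.

First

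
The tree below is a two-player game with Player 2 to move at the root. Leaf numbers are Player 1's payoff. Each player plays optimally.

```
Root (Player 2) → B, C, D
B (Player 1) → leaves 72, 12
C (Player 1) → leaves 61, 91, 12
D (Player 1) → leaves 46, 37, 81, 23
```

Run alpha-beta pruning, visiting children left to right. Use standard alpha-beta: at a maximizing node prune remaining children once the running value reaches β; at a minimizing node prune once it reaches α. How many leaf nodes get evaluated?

B [α=-∞,β=+∞]: v=72
C [α=-∞,β=72]: v=91 after child 2 ≥ β → β-cutoff, skip 1
D [α=-∞,β=72]: v=81 after child 3 ≥ β → β-cutoff, skip 1
Root [α=-∞,β=+∞]: v=72
Leaves evaluated: 7 of 9.

7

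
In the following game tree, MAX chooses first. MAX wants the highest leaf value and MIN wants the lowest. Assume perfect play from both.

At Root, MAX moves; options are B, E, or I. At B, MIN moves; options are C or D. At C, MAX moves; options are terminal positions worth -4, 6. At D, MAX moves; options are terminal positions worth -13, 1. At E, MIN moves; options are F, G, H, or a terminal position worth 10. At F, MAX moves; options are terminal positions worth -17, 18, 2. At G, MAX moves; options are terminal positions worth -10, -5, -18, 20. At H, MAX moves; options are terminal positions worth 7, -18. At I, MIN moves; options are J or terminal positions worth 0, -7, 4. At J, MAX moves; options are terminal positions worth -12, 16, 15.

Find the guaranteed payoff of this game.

C (MAX): max(-4, 6) = 6
D (MAX): max(-13, 1) = 1
B (MIN): min(6, 1) = 1
F (MAX): max(-17, 18, 2) = 18
G (MAX): max(-10, -5, -18, 20) = 20
H (MAX): max(7, -18) = 7
E (MIN): min(18, 20, 7, 10) = 7
J (MAX): max(-12, 16, 15) = 16
I (MIN): min(16, 0, -7, 4) = -7
Root (MAX): max(1, 7, -7) = 7

7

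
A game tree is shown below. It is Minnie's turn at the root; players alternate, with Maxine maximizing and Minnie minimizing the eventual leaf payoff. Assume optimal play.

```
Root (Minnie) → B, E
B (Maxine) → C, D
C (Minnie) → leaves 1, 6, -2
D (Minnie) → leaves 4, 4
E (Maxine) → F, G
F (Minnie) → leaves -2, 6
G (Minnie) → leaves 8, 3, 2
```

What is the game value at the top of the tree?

2

C (Minnie): min(1, 6, -2) = -2
D (Minnie): min(4, 4) = 4
B (Maxine): max(-2, 4) = 4
F (Minnie): min(-2, 6) = -2
G (Minnie): min(8, 3, 2) = 2
E (Maxine): max(-2, 2) = 2
Root (Minnie): min(4, 2) = 2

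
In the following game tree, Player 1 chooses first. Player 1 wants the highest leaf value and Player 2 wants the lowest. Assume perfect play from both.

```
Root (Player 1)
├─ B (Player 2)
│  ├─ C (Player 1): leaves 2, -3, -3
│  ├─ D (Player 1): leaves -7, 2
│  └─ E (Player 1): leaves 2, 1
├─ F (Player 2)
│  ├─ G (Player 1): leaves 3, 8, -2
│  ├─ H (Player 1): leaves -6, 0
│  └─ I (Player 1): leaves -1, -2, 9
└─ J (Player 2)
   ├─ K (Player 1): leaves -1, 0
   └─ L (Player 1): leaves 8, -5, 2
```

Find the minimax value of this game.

2

C (Player 1): max(2, -3, -3) = 2
D (Player 1): max(-7, 2) = 2
E (Player 1): max(2, 1) = 2
B (Player 2): min(2, 2, 2) = 2
G (Player 1): max(3, 8, -2) = 8
H (Player 1): max(-6, 0) = 0
I (Player 1): max(-1, -2, 9) = 9
F (Player 2): min(8, 0, 9) = 0
K (Player 1): max(-1, 0) = 0
L (Player 1): max(8, -5, 2) = 8
J (Player 2): min(0, 8) = 0
Root (Player 1): max(2, 0, 0) = 2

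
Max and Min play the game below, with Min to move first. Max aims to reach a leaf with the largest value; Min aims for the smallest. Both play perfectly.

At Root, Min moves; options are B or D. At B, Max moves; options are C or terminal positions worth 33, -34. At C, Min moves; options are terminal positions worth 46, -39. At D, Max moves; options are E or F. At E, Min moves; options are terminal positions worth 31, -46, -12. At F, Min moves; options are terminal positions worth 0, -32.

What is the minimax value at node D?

-32

E: min(31, -46, -12) = -46
F: min(0, -32) = -32
D: max(-46, -32) = -32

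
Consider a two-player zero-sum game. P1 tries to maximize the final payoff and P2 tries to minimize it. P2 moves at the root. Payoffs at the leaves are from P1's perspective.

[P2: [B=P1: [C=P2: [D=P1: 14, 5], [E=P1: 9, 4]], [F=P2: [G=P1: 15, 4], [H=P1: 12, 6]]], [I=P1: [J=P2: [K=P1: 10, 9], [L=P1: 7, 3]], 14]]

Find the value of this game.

12

D (P1): max(14, 5) = 14
E (P1): max(9, 4) = 9
C (P2): min(14, 9) = 9
G (P1): max(15, 4) = 15
H (P1): max(12, 6) = 12
F (P2): min(15, 12) = 12
B (P1): max(9, 12) = 12
K (P1): max(10, 9) = 10
L (P1): max(7, 3) = 7
J (P2): min(10, 7) = 7
I (P1): max(7, 14) = 14
Root (P2): min(12, 14) = 12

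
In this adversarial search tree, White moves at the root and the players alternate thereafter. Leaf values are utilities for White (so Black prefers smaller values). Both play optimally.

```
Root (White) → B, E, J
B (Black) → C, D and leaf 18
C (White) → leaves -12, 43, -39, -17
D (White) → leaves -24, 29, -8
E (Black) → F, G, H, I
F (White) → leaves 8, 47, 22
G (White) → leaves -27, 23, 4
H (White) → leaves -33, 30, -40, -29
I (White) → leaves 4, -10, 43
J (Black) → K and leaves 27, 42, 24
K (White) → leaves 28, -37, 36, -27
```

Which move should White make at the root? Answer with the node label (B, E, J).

J

C (White): max(-12, 43, -39, -17) = 43
D (White): max(-24, 29, -8) = 29
B (Black): min(43, 29, 18) = 18
F (White): max(8, 47, 22) = 47
G (White): max(-27, 23, 4) = 23
H (White): max(-33, 30, -40, -29) = 30
I (White): max(4, -10, 43) = 43
E (Black): min(47, 23, 30, 43) = 23
K (White): max(28, -37, 36, -27) = 36
J (Black): min(36, 27, 42, 24) = 24
Root (White): max(18, 23, 24) = 24
White picks the child with the highest value: J (value 24).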